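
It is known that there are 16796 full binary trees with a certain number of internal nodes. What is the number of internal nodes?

Full binary trees with n internal nodes are counted by C_n; 16796 = C_10.

10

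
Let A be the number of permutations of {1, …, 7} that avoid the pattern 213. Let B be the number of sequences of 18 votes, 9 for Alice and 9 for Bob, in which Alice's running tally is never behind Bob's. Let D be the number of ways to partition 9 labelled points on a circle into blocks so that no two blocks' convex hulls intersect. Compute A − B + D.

For any fixed pattern of length 3, the pattern-avoiding permutations of [7] number C_7. So A = C_7 = 429.
Ballot sequences with n votes each where one side never trails are Dyck words, counted by C_n; here n = 9. So B = C_9 = 4862.
Non-crossing partitions of an n-element set are counted by C_n; here n = 9. So D = C_9 = 4862.
A − B + D = 429 − 4862 + 4862 = 429.

429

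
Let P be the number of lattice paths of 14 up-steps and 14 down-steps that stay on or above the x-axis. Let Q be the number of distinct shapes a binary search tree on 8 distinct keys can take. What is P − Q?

Dyck paths of semilength n (length 2n) are counted by C_n; here n = 14. So P = C_14 = 2674440.
Rooted binary trees with 8 nodes (each child slot possibly empty) number C_8. So Q = C_8 = 1430.
P − Q = 2674440 − 1430 = 2673010.

2673010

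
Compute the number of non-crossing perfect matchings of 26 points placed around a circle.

742900

Non-crossing perfect matchings of 2n points on a circle are counted by C_n; with 26 points, n = 13.
C_13 = 742900.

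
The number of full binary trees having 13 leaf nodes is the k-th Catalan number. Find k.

12

Full binary trees with 13 leaves have 13−1 = 12 internal nodes, so there are C_12 of them.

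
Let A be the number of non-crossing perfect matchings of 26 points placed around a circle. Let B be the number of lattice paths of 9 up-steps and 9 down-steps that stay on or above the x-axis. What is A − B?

738038

Pairing 26 circle points by 13 non-crossing chords gives C_13 matchings. So A = C_13 = 742900.
Paths of 9 up- and 9 down-steps that never dip below the axis are Dyck paths; their count is C_9. So B = C_9 = 4862.
A − B = 742900 − 4862 = 738038.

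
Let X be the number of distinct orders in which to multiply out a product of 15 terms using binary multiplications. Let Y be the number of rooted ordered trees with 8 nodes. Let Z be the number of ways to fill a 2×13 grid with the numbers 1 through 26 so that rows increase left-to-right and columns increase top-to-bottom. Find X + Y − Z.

Parenthesizations of m factors correspond to full binary trees with m leaves, counted by C_{m−1}; m = 15 gives C_14. So X = C_14 = 2674440.
Rooted ordered (plane) trees on m nodes have m−1 edges and are counted by C_{m−1}; m = 8 gives C_7. So Y = C_7 = 429.
Standard Young tableaux of shape 2×n are counted by C_n; here n = 13. So Z = C_13 = 742900.
X + Y − Z = 2674440 + 429 − 742900 = 1931969.

1931969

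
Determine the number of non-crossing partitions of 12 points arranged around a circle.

The non-crossing partitions of [12] form a lattice of size C_12.
C_12 = 208012.

208012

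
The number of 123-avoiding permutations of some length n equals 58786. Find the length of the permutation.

Permutations of [n] avoiding a fixed length-3 pattern are counted by C_n, and C_11 = 58786.

11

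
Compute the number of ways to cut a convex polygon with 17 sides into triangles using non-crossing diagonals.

9694845

The number of triangulations of a 17-gon is the Catalan number C_15 (index = sides − 2).
C_15 = C(30,15)/16 = 155117520/16 = 9694845.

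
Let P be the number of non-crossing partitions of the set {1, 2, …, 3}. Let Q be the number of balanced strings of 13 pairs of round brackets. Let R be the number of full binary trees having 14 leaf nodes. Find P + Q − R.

5

Non-crossing partitions of an n-element set are counted by C_n; here n = 3. So P = C_3 = 5.
With 13 pairs the number of balanced bracket strings is the Catalan number C_13. So Q = C_13 = 742900.
A full binary tree with L leaves has L−1 internal nodes and is counted by C_{L−1}; L = 14 gives C_13. So R = C_13 = 742900.
P + Q − R = 5 + 742900 − 742900 = 5.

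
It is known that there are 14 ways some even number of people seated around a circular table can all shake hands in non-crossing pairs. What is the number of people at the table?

8

Non-crossing handshake pairings of 2n people are counted by C_n; 14 = C_4.
So n = 4, and there are 2n = 8 people.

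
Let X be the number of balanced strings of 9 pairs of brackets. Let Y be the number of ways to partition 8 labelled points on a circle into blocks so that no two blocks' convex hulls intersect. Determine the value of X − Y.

3432

A balanced arrangement of 9 bracket pairs is a Dyck word of semilength 9, so the count is C_9. So X = C_9 = 4862.
The non-crossing partitions of [8] form a lattice of size C_8. So Y = C_8 = 1430.
X − Y = 4862 − 1430 = 3432.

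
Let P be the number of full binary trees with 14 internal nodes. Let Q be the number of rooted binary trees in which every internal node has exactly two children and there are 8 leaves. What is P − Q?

The number of full binary trees on 14 internal nodes is the Catalan number C_14. So P = C_14 = 2674440.
A full binary tree with L leaves has L−1 internal nodes and is counted by C_{L−1}; L = 8 gives C_7. So Q = C_7 = 429.
P − Q = 2674440 − 429 = 2674011.

2674011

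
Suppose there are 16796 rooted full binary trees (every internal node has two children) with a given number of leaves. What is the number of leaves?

Full binary trees with L leaves are counted by C_{L−1}; 16796 = C_10.
So the index is 10, and the number of leaves is 10 + 1 = 11.

11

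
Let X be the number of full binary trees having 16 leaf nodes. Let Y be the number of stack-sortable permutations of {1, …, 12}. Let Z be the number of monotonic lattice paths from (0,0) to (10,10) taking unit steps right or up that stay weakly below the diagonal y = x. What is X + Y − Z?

A full binary tree with L leaves has L−1 internal nodes and is counted by C_{L−1}; L = 16 gives C_15. So X = C_15 = 9694845.
By Knuth's characterisation, the stack-sortable permutations of length 12 are the 231-avoiders, numbering C_12. So Y = C_12 = 208012.
Sub-diagonal monotone paths from (0,0) to (10,10) biject with Dyck paths of semilength 10, giving C_10. So Z = C_10 = 16796.
X + Y − Z = 9694845 + 208012 − 16796 = 9886061.

9886061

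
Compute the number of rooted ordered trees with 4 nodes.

5

A rooted plane tree on 4 nodes has 3 edges, and such trees are counted by C_3.
C_3 = 5.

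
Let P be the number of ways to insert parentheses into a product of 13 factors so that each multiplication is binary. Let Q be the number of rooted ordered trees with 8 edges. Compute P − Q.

206582

Parenthesizations of m factors correspond to full binary trees with m leaves, counted by C_{m−1}; m = 13 gives C_12. So P = C_12 = 208012.
Rooted ordered trees with n edges are counted by C_n; here n = 8. So Q = C_8 = 1430.
P − Q = 208012 − 1430 = 206582.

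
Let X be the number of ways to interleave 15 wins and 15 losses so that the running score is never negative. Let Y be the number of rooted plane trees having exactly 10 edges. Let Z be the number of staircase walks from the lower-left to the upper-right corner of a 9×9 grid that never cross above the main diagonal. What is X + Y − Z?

9706779

Ballot sequences with n votes each where one side never trails are Dyck words, counted by C_n; here n = 15. So X = C_15 = 9694845.
A rooted plane tree with 10 edges has 11 nodes, and the count is C_10. So Y = C_10 = 16796.
Sub-diagonal monotone paths from (0,0) to (9,9) biject with Dyck paths of semilength 9, giving C_9. So Z = C_9 = 4862.
X + Y − Z = 9694845 + 16796 − 4862 = 9706779.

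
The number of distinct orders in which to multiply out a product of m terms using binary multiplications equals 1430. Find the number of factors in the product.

Parenthesizations of m factors are counted by C_{m−1}. Since C_8 = 1430, the index is 8.
So the index is 8, and the number of factors is 8 + 1 = 9.

9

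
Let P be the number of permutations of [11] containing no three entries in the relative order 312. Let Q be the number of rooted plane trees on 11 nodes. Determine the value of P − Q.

Permutations of [n] avoiding any single length-3 pattern are counted by C_n; here n = 11. So P = C_11 = 58786.
Rooted ordered (plane) trees on m nodes have m−1 edges and are counted by C_{m−1}; m = 11 gives C_10. So Q = C_10 = 16796.
P − Q = 58786 − 16796 = 41990.

41990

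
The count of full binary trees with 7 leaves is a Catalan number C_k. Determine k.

A full binary tree with L leaves has L−1 internal nodes and is counted by C_{L−1}; L = 7 gives C_6.

6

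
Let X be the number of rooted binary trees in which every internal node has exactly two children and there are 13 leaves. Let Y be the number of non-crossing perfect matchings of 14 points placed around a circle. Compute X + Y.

208441

A full binary tree with L leaves has L−1 internal nodes and is counted by C_{L−1}; L = 13 gives C_12. So X = C_12 = 208012.
Non-crossing perfect matchings of 2n points on a circle are counted by C_n; with 14 points, n = 7. So Y = C_7 = 429.
X + Y = 208012 + 429 = 208441.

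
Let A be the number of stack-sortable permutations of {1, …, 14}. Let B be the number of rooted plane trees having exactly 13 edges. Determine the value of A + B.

By Knuth's characterisation, the stack-sortable permutations of length 14 are the 231-avoiders, numbering C_14. So A = C_14 = 2674440.
Rooted ordered trees with n edges are counted by C_n; here n = 13. So B = C_13 = 742900.
A + B = 2674440 + 742900 = 3417340.

3417340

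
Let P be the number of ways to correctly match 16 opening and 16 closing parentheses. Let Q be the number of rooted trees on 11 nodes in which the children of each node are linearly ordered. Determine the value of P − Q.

With 16 pairs the number of balanced bracket strings is the Catalan number C_16. So P = C_16 = 35357670.
Rooted ordered (plane) trees on m nodes have m−1 edges and are counted by C_{m−1}; m = 11 gives C_10. So Q = C_10 = 16796.
P − Q = 35357670 − 16796 = 35340874.

35340874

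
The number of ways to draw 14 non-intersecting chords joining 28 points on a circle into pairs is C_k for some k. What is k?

14

Pairing 28 circle points by 14 non-crossing chords gives C_14 matchings.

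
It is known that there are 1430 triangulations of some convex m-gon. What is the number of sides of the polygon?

Triangulations of a convex m-gon are counted by C_{m−2}. Since C_8 = 1430, the index is 8.
So m − 2 = 8, giving m = 10 sides.

10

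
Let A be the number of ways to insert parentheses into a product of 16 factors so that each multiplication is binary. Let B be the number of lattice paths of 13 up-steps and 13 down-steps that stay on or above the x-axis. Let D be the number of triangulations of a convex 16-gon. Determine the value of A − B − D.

Parenthesizations of m factors correspond to full binary trees with m leaves, counted by C_{m−1}; m = 16 gives C_15. So A = C_15 = 9694845.
Dyck paths of semilength n (length 2n) are counted by C_n; here n = 13. So B = C_13 = 742900.
A convex 16-gon is triangulated into 14 triangles, and the number of such triangulations is the Catalan number C_{16−2} = C_14. So D = C_14 = 2674440.
A − B − D = 9694845 − 742900 − 2674440 = 6277505.

6277505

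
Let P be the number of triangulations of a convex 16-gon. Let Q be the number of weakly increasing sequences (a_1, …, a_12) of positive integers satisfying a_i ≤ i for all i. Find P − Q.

2466428

The number of triangulations of a 16-gon is the Catalan number C_14 (index = sides − 2). So P = C_14 = 2674440.
Such sub-staircase sequences of length n are counted by C_n; here n = 12. So Q = C_12 = 208012.
P − Q = 2674440 − 208012 = 2466428.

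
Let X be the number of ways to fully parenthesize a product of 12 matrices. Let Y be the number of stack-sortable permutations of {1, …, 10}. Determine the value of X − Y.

Ways to associate a product of 12 factors correspond to binary trees on 12 leaves, so the count is C_11. So X = C_11 = 58786.
By Knuth's characterisation, the stack-sortable permutations of length 10 are the 231-avoiders, numbering C_10. So Y = C_10 = 16796.
X − Y = 58786 − 16796 = 41990.

41990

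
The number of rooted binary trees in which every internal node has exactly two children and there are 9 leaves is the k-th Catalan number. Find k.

8

Full binary trees with 9 leaves have 9−1 = 8 internal nodes, so there are C_8 of them.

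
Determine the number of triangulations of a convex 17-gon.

A convex 17-gon is triangulated into 15 triangles, and the number of such triangulations is the Catalan number C_{17−2} = C_15.
C_15 = C(30,15)/16 = 155117520/16 = 9694845.

9694845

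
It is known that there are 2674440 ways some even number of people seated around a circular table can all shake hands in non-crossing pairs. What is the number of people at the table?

28

Non-crossing handshake pairings of 2n people are counted by C_n. The Catalan number equal to 2674440 is C_14.
So n = 14, and there are 2n = 28 people.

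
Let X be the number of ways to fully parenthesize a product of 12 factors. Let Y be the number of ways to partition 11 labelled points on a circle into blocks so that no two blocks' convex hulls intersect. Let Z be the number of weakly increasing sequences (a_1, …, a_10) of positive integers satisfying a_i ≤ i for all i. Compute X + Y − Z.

100776

Ways to associate a product of 12 factors correspond to binary trees on 12 leaves, so the count is C_11. So X = C_11 = 58786.
The non-crossing partitions of [11] form a lattice of size C_11. So Y = C_11 = 58786.
Such sub-staircase sequences of length n are counted by C_n; here n = 10. So Z = C_10 = 16796.
X + Y − Z = 58786 + 58786 − 16796 = 100776.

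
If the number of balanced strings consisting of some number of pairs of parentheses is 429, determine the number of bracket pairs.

7

Balanced strings of n bracket-pairs are counted by C_n; 429 = C_7.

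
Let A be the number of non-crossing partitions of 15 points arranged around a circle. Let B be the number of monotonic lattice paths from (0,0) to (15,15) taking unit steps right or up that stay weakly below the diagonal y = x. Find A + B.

19389690

The non-crossing partitions of [15] form a lattice of size C_15. So A = C_15 = 9694845.
Sub-diagonal monotone paths from (0,0) to (15,15) biject with Dyck paths of semilength 15, giving C_15. So B = C_15 = 9694845.
A + B = 9694845 + 9694845 = 19389690.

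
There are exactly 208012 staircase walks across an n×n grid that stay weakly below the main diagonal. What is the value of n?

Such diagonal-avoiding paths in an n×n grid are counted by C_n; 208012 = C_12.

12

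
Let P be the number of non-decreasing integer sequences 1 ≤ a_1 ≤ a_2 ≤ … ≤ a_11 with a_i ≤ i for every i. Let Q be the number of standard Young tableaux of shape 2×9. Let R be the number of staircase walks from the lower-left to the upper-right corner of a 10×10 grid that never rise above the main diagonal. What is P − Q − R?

37128

Weakly increasing sequences with a_i ≤ i biject with Dyck paths of semilength 11, so there are C_11. So P = C_11 = 58786.
Standard Young tableaux of shape 2×n are counted by C_n; here n = 9. So Q = C_9 = 4862.
Monotone paths in an n×n grid that stay weakly below the diagonal are counted by C_n; here n = 10. So R = C_10 = 16796.
P − Q − R = 58786 − 4862 − 16796 = 37128.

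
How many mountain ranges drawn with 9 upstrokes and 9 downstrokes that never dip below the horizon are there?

A Dyck path with 9 up-steps and 9 down-steps has semilength 9, so there are C_9 of them.
C_9 = C(18,9)/10 = 48620/10 = 4862.

4862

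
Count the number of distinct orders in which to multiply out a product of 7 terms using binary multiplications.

Bracketing 7 factors into binary products is counted by C_{7−1} = C_6.
C_6 = C(12,6)/7 = 924/7 = 132.

132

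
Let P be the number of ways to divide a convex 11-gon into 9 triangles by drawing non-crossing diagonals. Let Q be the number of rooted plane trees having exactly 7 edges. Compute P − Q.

The number of triangulations of an 11-gon is the Catalan number C_9 (index = sides − 2). So P = C_9 = 4862.
A rooted plane tree with 7 edges has 8 nodes, and the count is C_7. So Q = C_7 = 429.
P − Q = 4862 − 429 = 4433.

4433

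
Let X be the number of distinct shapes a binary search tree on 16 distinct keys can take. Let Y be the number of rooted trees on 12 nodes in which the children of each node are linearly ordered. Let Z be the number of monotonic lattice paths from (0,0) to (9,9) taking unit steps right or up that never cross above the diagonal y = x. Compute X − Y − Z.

There are C_n binary search tree shapes on n keys; with n = 16 that is C_16. So X = C_16 = 35357670.
A rooted plane tree on 12 nodes has 11 edges, and such trees are counted by C_11. So Y = C_11 = 58786.
Sub-diagonal monotone paths from (0,0) to (9,9) biject with Dyck paths of semilength 9, giving C_9. So Z = C_9 = 4862.
X − Y − Z = 35357670 − 58786 − 4862 = 35294022.

35294022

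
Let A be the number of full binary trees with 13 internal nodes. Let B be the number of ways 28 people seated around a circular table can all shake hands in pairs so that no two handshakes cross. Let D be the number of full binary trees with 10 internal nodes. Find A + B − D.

3400544

The number of full binary trees on 13 internal nodes is the Catalan number C_13. So A = C_13 = 742900.
Non-crossing handshake pairings of 2n people are counted by C_n; 28 people gives n = 14. So B = C_14 = 2674440.
The number of full binary trees on 10 internal nodes is the Catalan number C_10. So D = C_10 = 16796.
A + B − D = 742900 + 2674440 − 16796 = 3400544.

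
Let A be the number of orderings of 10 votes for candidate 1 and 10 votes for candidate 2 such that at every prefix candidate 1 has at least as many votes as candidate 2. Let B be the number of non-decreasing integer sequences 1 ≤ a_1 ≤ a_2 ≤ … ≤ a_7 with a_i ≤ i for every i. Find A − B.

Ballot sequences with n votes each where one side never trails are Dyck words, counted by C_n; here n = 10. So A = C_10 = 16796.
Weakly increasing sequences with a_i ≤ i biject with Dyck paths of semilength 7, so there are C_7. So B = C_7 = 429.
A − B = 16796 − 429 = 16367.

16367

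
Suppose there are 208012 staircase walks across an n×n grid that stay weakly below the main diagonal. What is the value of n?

Such diagonal-avoiding paths in an n×n grid are counted by C_n, and C_12 = 208012.

12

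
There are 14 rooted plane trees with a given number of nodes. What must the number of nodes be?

5

Rooted ordered trees on m nodes are counted by C_{m−1}. Since C_4 = 14, the index is 4.
So the index is 4, and the number of nodes is 4 + 1 = 5.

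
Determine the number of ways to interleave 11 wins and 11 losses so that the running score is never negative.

Reading a vote for the leader as '(' and for the other as ')' turns such a sequence into a balanced string of 11 pairs, so the count is C_11.
C_11 = C(22,11)/12 = 705432/12 = 58786.

58786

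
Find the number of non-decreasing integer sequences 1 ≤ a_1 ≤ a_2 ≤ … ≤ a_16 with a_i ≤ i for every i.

Weakly increasing sequences with a_i ≤ i biject with Dyck paths of semilength 16, so there are C_16.
C_16 = C_15 · 2(2·15+1)/(15+2) = 9694845 · 62/17 = 35357670.

35357670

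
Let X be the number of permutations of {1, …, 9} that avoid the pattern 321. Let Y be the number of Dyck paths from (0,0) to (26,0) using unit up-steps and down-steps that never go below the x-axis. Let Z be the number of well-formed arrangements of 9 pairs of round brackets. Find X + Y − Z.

For any fixed pattern of length 3, the pattern-avoiding permutations of [9] number C_9. So X = C_9 = 4862.
Dyck paths of semilength n (length 2n) are counted by C_n; here n = 13. So Y = C_13 = 742900.
Balanced strings of n pairs of brackets are counted by C_n; here n = 9. So Z = C_9 = 4862.
X + Y − Z = 4862 + 742900 − 4862 = 742900.

742900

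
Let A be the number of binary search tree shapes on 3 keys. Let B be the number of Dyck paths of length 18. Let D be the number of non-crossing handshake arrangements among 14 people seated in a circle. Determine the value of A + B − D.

Binary trees (left/right distinguished) on n nodes are counted by C_n; here n = 3. So A = C_3 = 5.
Paths of 9 up- and 9 down-steps that never dip below the axis are Dyck paths; their count is C_9. So B = C_9 = 4862.
Non-crossing handshake pairings of 2n people are counted by C_n; 14 people gives n = 7. So D = C_7 = 429.
A + B − D = 5 + 4862 − 429 = 4438.

4438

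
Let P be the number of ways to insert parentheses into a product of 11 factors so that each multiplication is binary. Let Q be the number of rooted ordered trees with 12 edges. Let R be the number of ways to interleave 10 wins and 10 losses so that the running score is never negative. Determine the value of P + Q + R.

241604

Bracketing 11 factors into binary products is counted by C_{11−1} = C_10. So P = C_10 = 16796.
A rooted plane tree with 12 edges has 13 nodes, and the count is C_12. So Q = C_12 = 208012.
Ballot sequences with n votes each where one side never trails are Dyck words, counted by C_n; here n = 10. So R = C_10 = 16796.
P + Q + R = 16796 + 208012 + 16796 = 241604.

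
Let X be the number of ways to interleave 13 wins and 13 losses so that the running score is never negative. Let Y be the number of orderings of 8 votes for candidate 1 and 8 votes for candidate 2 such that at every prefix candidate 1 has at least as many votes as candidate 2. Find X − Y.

741470

Ballot sequences with n votes each where one side never trails are Dyck words, counted by C_n; here n = 13. So X = C_13 = 742900.
Reading a vote for the leader as '(' and for the other as ')' turns such a sequence into a balanced string of 8 pairs, so the count is C_8. So Y = C_8 = 1430.
X − Y = 742900 − 1430 = 741470.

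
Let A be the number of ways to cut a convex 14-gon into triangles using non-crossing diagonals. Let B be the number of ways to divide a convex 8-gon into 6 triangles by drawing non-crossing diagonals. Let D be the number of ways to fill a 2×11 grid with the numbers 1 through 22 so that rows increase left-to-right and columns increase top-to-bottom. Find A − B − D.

The number of triangulations of a 14-gon is the Catalan number C_12 (index = sides − 2). So A = C_12 = 208012.
The number of triangulations of an 8-gon is the Catalan number C_6 (index = sides − 2). So B = C_6 = 132.
Standard Young tableaux of shape 2×n are counted by C_n; here n = 11. So D = C_11 = 58786.
A − B − D = 208012 − 132 − 58786 = 149094.

149094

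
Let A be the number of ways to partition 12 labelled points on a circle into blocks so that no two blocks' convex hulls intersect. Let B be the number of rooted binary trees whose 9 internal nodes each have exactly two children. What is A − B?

203150

The non-crossing partitions of [12] form a lattice of size C_12. So A = C_12 = 208012.
Full binary trees with n internal nodes are counted by C_n; here n = 9. So B = C_9 = 4862.
A − B = 208012 − 4862 = 203150.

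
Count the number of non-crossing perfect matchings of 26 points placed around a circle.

742900

Non-crossing perfect matchings of 2n points on a circle are counted by C_n; with 26 points, n = 13.
C_13 = C_12 · 2(2·12+1)/(12+2) = 208012 · 50/14 = 742900.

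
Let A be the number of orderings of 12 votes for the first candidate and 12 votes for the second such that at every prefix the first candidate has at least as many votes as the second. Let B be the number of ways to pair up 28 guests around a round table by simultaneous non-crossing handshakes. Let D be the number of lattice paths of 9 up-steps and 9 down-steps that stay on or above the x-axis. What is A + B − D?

2877590

Ballot sequences with n votes each where one side never trails are Dyck words, counted by C_n; here n = 12. So A = C_12 = 208012.
With 28 = 2·14 people, non-crossing handshake pairings are non-crossing perfect matchings on a circle, counted by C_14. So B = C_14 = 2674440.
Paths of 9 up- and 9 down-steps that never dip below the axis are Dyck paths; their count is C_9. So D = C_9 = 4862.
A + B − D = 208012 + 2674440 − 4862 = 2877590.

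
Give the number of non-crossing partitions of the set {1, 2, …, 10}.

The non-crossing partitions of [10] form a lattice of size C_10.
C_10 = C(20,10)/11 = 184756/11 = 16796.

16796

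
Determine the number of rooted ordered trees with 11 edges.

58786

Rooted ordered trees with n edges are counted by C_n; here n = 11.
C_11 = 58786.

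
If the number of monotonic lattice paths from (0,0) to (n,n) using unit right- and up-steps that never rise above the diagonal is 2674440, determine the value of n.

Such diagonal-avoiding paths in an n×n grid are counted by C_n; 2674440 = C_14.

14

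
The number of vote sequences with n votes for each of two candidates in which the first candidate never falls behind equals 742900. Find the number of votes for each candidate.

Such ballot sequences with n votes each are counted by C_n. Since C_13 = 742900, the index is 13.

13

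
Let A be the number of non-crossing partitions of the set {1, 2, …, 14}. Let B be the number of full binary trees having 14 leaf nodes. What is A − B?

The non-crossing partitions of [14] form a lattice of size C_14. So A = C_14 = 2674440.
A full binary tree with L leaves has L−1 internal nodes and is counted by C_{L−1}; L = 14 gives C_13. So B = C_13 = 742900.
A − B = 2674440 − 742900 = 1931540.

1931540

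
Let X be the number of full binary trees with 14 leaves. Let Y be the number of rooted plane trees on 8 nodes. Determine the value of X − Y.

A full binary tree with L leaves has L−1 internal nodes and is counted by C_{L−1}; L = 14 gives C_13. So X = C_13 = 742900.
A rooted plane tree on 8 nodes has 7 edges, and such trees are counted by C_7. So Y = C_7 = 429.
X − Y = 742900 − 429 = 742471.

742471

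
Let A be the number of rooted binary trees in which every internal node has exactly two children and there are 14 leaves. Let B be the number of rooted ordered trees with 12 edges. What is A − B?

Full binary trees with 14 leaves have 14−1 = 13 internal nodes, so there are C_13 of them. So A = C_13 = 742900.
A rooted plane tree with 12 edges has 13 nodes, and the count is C_12. So B = C_12 = 208012.
A − B = 742900 − 208012 = 534888.

534888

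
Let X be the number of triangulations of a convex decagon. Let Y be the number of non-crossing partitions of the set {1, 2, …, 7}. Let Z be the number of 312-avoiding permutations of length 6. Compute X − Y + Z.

The number of triangulations of a 10-gon is the Catalan number C_8 (index = sides − 2). So X = C_8 = 1430.
Non-crossing partitions of an n-element set are counted by C_n; here n = 7. So Y = C_7 = 429.
For any fixed pattern of length 3, the pattern-avoiding permutations of [6] number C_6. So Z = C_6 = 132.
X − Y + Z = 1430 − 429 + 132 = 1133.

1133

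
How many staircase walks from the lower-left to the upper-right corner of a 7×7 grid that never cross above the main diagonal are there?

Monotone paths in an n×n grid that stay weakly below the diagonal are counted by C_n; here n = 7.
C_7 = C(14,7)/8 = 3432/8 = 429.

429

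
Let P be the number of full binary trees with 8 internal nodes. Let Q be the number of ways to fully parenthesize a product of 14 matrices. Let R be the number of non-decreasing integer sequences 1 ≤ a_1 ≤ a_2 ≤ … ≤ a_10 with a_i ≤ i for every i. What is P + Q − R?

727534

Full binary trees with n internal nodes are counted by C_n; here n = 8. So P = C_8 = 1430.
Ways to associate a product of 14 factors correspond to binary trees on 14 leaves, so the count is C_13. So Q = C_13 = 742900.
Such sub-staircase sequences of length n are counted by C_n; here n = 10. So R = C_10 = 16796.
P + Q − R = 1430 + 742900 − 16796 = 727534.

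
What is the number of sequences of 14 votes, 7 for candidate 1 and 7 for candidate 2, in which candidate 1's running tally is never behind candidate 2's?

429

Ballot sequences with n votes each where one side never trails are Dyck words, counted by C_n; here n = 7.
C_7 = C(14,7)/8 = 3432/8 = 429.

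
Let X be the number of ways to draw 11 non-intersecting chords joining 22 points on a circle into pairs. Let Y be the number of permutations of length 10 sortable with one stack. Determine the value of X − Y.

Pairing 22 circle points by 11 non-crossing chords gives C_11 matchings. So X = C_11 = 58786.
Stack-sortable permutations are exactly the 231-avoiding ones, counted by C_n; here n = 10. So Y = C_10 = 16796.
X − Y = 58786 − 16796 = 41990.

41990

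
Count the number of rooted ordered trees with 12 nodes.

58786

Rooted ordered (plane) trees on m nodes have m−1 edges and are counted by C_{m−1}; m = 12 gives C_11.
C_11 = C_10 · 2(2·10+1)/(10+2) = 16796 · 42/12 = 58786.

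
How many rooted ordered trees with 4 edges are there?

A rooted plane tree with 4 edges has 5 nodes, and the count is C_4.
C_4 = C(8,4)/5 = 70/5 = 14.

14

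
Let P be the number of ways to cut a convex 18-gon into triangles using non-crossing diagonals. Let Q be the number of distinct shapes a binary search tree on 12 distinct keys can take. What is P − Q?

35149658

A convex 18-gon is triangulated into 16 triangles, and the number of such triangulations is the Catalan number C_{18−2} = C_16. So P = C_16 = 35357670.
Binary trees (left/right distinguished) on n nodes are counted by C_n; here n = 12. So Q = C_12 = 208012.
P − Q = 35357670 − 208012 = 35149658.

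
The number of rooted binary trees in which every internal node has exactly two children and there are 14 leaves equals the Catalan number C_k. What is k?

13

A full binary tree with L leaves has L−1 internal nodes and is counted by C_{L−1}; L = 14 gives C_13.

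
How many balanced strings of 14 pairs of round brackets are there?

A balanced arrangement of 14 bracket pairs is a Dyck word of semilength 14, so the count is C_14.
C_14 = C(28,14)/15 = 40116600/15 = 2674440.

2674440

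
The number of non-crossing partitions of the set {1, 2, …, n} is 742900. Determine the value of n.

13

Non-crossing partitions of [n] are counted by C_n. Since C_13 = 742900, the index is 13.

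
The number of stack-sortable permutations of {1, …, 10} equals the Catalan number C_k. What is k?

10

By Knuth's characterisation, the stack-sortable permutations of length 10 are the 231-avoiders, numbering C_10.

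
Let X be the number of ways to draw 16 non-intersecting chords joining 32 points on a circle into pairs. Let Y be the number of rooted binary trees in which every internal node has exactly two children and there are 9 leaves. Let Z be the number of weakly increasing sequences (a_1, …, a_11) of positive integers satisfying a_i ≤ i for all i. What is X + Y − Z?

Non-crossing perfect matchings of 2n points on a circle are counted by C_n; with 32 points, n = 16. So X = C_16 = 35357670.
A full binary tree with L leaves has L−1 internal nodes and is counted by C_{L−1}; L = 9 gives C_8. So Y = C_8 = 1430.
Such sub-staircase sequences of length n are counted by C_n; here n = 11. So Z = C_11 = 58786.
X + Y − Z = 35357670 + 1430 − 58786 = 35300314.

35300314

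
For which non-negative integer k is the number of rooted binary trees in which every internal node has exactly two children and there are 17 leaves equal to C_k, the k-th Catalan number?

16

Full binary trees with 17 leaves have 17−1 = 16 internal nodes, so there are C_16 of them.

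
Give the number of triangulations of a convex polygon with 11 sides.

4862

The number of triangulations of an 11-gon is the Catalan number C_9 (index = sides − 2).
C_9 = 4862.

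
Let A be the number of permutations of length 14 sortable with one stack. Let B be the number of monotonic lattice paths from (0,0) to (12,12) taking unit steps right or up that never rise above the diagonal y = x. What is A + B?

Stack-sortable permutations are exactly the 231-avoiding ones, counted by C_n; here n = 14. So A = C_14 = 2674440.
Sub-diagonal monotone paths from (0,0) to (12,12) biject with Dyck paths of semilength 12, giving C_12. So B = C_12 = 208012.
A + B = 2674440 + 208012 = 2882452.

2882452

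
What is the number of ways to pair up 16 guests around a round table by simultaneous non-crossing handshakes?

With 16 = 2·8 people, non-crossing handshake pairings are non-crossing perfect matchings on a circle, counted by C_8.
C_8 = 1430.

1430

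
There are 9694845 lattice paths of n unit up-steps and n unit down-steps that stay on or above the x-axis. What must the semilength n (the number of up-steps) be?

Dyck paths of semilength n are counted by C_n; 9694845 = C_15.

15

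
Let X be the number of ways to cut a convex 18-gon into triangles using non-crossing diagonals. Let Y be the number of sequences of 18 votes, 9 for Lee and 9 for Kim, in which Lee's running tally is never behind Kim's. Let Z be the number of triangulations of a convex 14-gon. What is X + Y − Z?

The number of triangulations of an 18-gon is the Catalan number C_16 (index = sides − 2). So X = C_16 = 35357670.
Ballot sequences with n votes each where one side never trails are Dyck words, counted by C_n; here n = 9. So Y = C_9 = 4862.
A convex 14-gon is triangulated into 12 triangles, and the number of such triangulations is the Catalan number C_{14−2} = C_12. So Z = C_12 = 208012.
X + Y − Z = 35357670 + 4862 − 208012 = 35154520.

35154520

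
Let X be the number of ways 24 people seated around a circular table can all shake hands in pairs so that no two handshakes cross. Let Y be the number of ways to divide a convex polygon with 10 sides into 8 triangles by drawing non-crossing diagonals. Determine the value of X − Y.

206582

Non-crossing handshake pairings of 2n people are counted by C_n; 24 people gives n = 12. So X = C_12 = 208012.
The number of triangulations of a 10-gon is the Catalan number C_8 (index = sides − 2). So Y = C_8 = 1430.
X − Y = 208012 − 1430 = 206582.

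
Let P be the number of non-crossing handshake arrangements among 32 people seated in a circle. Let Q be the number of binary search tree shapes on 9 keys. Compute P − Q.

35352808

With 32 = 2·16 people, non-crossing handshake pairings are non-crossing perfect matchings on a circle, counted by C_16. So P = C_16 = 35357670.
There are C_n binary search tree shapes on n keys; with n = 9 that is C_9. So Q = C_9 = 4862.
P − Q = 35357670 − 4862 = 35352808.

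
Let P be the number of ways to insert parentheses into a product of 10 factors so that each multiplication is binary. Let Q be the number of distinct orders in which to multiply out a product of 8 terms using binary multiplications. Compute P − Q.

4433

Bracketing 10 factors into binary products is counted by C_{10−1} = C_9. So P = C_9 = 4862.
Parenthesizations of m factors correspond to full binary trees with m leaves, counted by C_{m−1}; m = 8 gives C_7. So Q = C_7 = 429.
P − Q = 4862 − 429 = 4433.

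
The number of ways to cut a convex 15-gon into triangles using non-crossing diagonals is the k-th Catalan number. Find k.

13

A convex 15-gon is triangulated into 13 triangles, and the number of such triangulations is the Catalan number C_{15−2} = C_13.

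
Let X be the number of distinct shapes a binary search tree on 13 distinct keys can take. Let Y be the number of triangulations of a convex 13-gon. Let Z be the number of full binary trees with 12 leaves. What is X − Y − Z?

625328

Binary trees (left/right distinguished) on n nodes are counted by C_n; here n = 13. So X = C_13 = 742900.
The number of triangulations of a 13-gon is the Catalan number C_11 (index = sides − 2). So Y = C_11 = 58786.
A full binary tree with L leaves has L−1 internal nodes and is counted by C_{L−1}; L = 12 gives C_11. So Z = C_11 = 58786.
X − Y − Z = 742900 − 58786 − 58786 = 625328.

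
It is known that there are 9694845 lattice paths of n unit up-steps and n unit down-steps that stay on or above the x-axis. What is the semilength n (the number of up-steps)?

15

Dyck paths of semilength n are counted by C_n; 9694845 = C_15.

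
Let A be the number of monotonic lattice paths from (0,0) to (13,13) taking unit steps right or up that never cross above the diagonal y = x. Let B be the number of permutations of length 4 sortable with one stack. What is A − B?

742886

Sub-diagonal monotone paths from (0,0) to (13,13) biject with Dyck paths of semilength 13, giving C_13. So A = C_13 = 742900.
By Knuth's characterisation, the stack-sortable permutations of length 4 are the 231-avoiders, numbering C_4. So B = C_4 = 14.
A − B = 742900 − 14 = 742886.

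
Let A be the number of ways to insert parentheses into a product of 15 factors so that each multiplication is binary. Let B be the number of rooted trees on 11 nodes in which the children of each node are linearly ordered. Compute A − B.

Parenthesizations of m factors correspond to full binary trees with m leaves, counted by C_{m−1}; m = 15 gives C_14. So A = C_14 = 2674440.
A rooted plane tree on 11 nodes has 10 edges, and such trees are counted by C_10. So B = C_10 = 16796.
A − B = 2674440 − 16796 = 2657644.

2657644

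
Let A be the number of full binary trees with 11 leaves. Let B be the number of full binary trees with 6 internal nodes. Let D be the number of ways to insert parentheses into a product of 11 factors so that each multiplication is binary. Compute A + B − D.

132

Full binary trees with 11 leaves have 11−1 = 10 internal nodes, so there are C_10 of them. So A = C_10 = 16796.
Full binary trees with n internal nodes are counted by C_n; here n = 6. So B = C_6 = 132.
Ways to associate a product of 11 factors correspond to binary trees on 11 leaves, so the count is C_10. So D = C_10 = 16796.
A + B − D = 16796 + 132 − 16796 = 132.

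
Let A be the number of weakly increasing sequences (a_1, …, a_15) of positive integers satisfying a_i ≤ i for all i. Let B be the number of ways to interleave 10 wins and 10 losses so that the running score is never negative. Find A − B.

9678049

Such sub-staircase sequences of length n are counted by C_n; here n = 15. So A = C_15 = 9694845.
Ballot sequences with n votes each where one side never trails are Dyck words, counted by C_n; here n = 10. So B = C_10 = 16796.
A − B = 9694845 − 16796 = 9678049.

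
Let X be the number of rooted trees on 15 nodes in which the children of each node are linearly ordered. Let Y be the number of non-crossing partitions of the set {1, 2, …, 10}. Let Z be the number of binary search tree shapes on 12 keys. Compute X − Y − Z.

Rooted ordered (plane) trees on m nodes have m−1 edges and are counted by C_{m−1}; m = 15 gives C_14. So X = C_14 = 2674440.
The non-crossing partitions of [10] form a lattice of size C_10. So Y = C_10 = 16796.
Binary trees (left/right distinguished) on n nodes are counted by C_n; here n = 12. So Z = C_12 = 208012.
X − Y − Z = 2674440 − 16796 − 208012 = 2449632.

2449632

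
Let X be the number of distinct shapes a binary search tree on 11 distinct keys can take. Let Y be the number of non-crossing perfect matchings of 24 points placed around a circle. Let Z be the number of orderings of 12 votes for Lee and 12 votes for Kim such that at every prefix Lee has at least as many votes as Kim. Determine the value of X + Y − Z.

Binary trees (left/right distinguished) on n nodes are counted by C_n; here n = 11. So X = C_11 = 58786.
Pairing 24 circle points by 12 non-crossing chords gives C_12 matchings. So Y = C_12 = 208012.
Reading a vote for the leader as '(' and for the other as ')' turns such a sequence into a balanced string of 12 pairs, so the count is C_12. So Z = C_12 = 208012.
X + Y − Z = 58786 + 208012 − 208012 = 58786.

58786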